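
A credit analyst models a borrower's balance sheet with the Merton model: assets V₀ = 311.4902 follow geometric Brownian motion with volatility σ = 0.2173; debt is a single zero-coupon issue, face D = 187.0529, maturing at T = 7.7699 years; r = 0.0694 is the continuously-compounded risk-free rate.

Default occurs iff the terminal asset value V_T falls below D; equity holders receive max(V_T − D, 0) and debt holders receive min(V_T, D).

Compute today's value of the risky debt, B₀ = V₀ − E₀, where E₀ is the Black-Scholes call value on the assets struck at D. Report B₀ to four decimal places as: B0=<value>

d₁ = [ln(V₀/D) + (r + σ²/2)T] / (σ√T)
   = [ln(311.4902/187.0529) + (0.0694 + 0.5·0.2173²)·7.7699] / (0.2173·√7.7699)
   = [0.509976 + 0.722676] / 0.605714 = 2.035041
d₂ = d₁ − σ√T = 2.035041 − 0.605714 = 1.429327
N(d₁) = 0.979077,  N(d₂) = 0.923545,  e^(−rT) = 0.583197
E₀ = V₀·N(d₁) − D·e^(−rT)·N(d₂)
   = 311.4902·0.979077 − 187.0529·0.583197·0.923545 = 204.224553
B₀ = V₀ − E₀ = 311.4902 − 204.224553 = 107.265647

B0=107.2656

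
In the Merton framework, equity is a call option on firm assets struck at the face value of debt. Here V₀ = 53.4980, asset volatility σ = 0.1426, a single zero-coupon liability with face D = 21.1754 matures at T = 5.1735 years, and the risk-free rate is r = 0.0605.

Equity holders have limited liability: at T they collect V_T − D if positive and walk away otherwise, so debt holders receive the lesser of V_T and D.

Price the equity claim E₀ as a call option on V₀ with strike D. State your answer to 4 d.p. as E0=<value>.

d₁ = [ln(V₀/D) + (r + σ²/2)T] / (σ√T)
   = [ln(53.4980/21.1754) + (0.0605 + 0.5·0.1426²)·5.1735] / (0.1426·√5.1735)
   = [0.926804 + 0.365598] / 0.324348 = 3.984610
d₂ = d₁ − σ√T = 3.984610 − 0.324348 = 3.660262
N(d₁) = 0.999966,  N(d₂) = 0.999874,  e^(−rT) = 0.731252
E₀ = V₀·N(d₁) − D·e^(−rT)·N(d₂)
   = 53.4980·0.999966 − 21.1754·0.731252·0.999874 = 38.013583

E0=38.0136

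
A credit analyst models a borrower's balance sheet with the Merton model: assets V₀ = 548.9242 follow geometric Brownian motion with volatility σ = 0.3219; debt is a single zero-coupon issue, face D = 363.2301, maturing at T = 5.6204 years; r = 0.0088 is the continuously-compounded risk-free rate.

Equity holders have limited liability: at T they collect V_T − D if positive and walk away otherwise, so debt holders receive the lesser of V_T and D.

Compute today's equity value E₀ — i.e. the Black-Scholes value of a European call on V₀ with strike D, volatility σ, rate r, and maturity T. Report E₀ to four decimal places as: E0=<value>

E0=256.6279

d₁ = [ln(V₀/D) + (r + σ²/2)T] / (σ√T)
   = [ln(548.9242/363.2301) + (0.0088 + 0.5·0.3219²)·5.6204] / (0.3219·√5.6204)
   = [0.412924 + 0.340651] / 0.763141 = 0.987466
d₂ = d₁ − σ√T = 0.987466 − 0.763141 = 0.224325
N(d₁) = 0.838293,  N(d₂) = 0.588748,  e^(−rT) = 0.951744
E₀ = V₀·N(d₁) − D·e^(−rT)·N(d₂)
   = 548.9242·0.838293 − 363.2301·0.951744·0.588748 = 256.627941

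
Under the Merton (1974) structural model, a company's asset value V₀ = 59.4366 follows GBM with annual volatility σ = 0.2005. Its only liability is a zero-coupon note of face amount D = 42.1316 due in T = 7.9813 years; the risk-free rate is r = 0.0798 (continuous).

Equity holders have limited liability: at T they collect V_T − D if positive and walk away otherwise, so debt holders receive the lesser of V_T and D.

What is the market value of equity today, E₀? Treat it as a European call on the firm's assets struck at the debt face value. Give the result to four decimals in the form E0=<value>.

E0=37.4904

d₁ = [ln(V₀/D) + (r + σ²/2)T] / (σ√T)
   = [ln(59.4366/42.1316) + (0.0798 + 0.5·0.2005²)·7.9813] / (0.2005·√7.9813)
   = [0.344112 + 0.797333] / 0.566436 = 2.015133
d₂ = d₁ − σ√T = 2.015133 − 0.566436 = 1.448697
N(d₁) = 0.978055,  N(d₂) = 0.926289,  e^(−rT) = 0.528925
E₀ = V₀·N(d₁) − D·e^(−rT)·N(d₂)
   = 59.4366·0.978055 − 42.1316·0.528925·0.926289 = 37.490381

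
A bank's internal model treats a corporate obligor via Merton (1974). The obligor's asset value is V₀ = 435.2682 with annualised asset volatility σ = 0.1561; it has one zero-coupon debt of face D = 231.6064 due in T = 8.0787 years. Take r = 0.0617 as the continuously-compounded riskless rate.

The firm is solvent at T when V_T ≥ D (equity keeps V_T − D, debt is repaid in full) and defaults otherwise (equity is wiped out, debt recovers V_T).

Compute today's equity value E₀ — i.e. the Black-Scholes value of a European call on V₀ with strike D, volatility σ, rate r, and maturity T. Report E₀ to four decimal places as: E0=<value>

d₁ = [ln(V₀/D) + (r + σ²/2)T] / (σ√T)
   = [ln(435.2682/231.6064) + (0.0617 + 0.5·0.1561²)·8.0787] / (0.1561·√8.0787)
   = [0.630923 + 0.596883] / 0.443684 = 2.767300
d₂ = d₁ − σ√T = 2.767300 − 0.443684 = 2.323616
N(d₁) = 0.997174,  N(d₂) = 0.989927,  e^(−rT) = 0.607468
E₀ = V₀·N(d₁) − D·e^(−rT)·N(d₂)
   = 435.2682·0.997174 − 231.6064·0.607468·0.989927 = 294.761809

E0=294.7618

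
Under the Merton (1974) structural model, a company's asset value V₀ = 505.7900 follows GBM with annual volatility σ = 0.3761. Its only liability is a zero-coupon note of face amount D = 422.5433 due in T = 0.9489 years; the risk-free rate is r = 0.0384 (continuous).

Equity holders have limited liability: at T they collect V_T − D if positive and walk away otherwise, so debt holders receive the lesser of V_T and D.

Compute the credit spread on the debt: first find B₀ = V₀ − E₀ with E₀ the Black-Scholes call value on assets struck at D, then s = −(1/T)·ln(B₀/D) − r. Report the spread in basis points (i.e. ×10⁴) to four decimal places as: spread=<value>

d₁ = [ln(V₀/D) + (r + σ²/2)T] / (σ√T)
   = [ln(505.7900/422.5433) + (0.0384 + 0.5·0.3761²)·0.9489] / (0.3761·√0.9489)
   = [0.179830 + 0.103549] / 0.366365 = 0.773489
d₂ = d₁ − σ√T = 0.773489 − 0.366365 = 0.407124
N(d₁) = 0.780383,  N(d₂) = 0.658042,  e^(−rT) = 0.964218
E₀ = V₀·N(d₁) − D·e^(−rT)·N(d₂)
   = 505.7900·0.780383 − 422.5433·0.964218·0.658042 = 126.608257
B₀ = V₀ − E₀ = 505.7900 − 126.608257 = 379.181743
spread = −(1/T)·ln(B₀/D) − r = −(1/0.9489)·ln(379.181743/422.5433) − 0.0384 = 0.07570718
in basis points: 0.07570718 × 10⁴ = 757.0718 bp

spread=757.0718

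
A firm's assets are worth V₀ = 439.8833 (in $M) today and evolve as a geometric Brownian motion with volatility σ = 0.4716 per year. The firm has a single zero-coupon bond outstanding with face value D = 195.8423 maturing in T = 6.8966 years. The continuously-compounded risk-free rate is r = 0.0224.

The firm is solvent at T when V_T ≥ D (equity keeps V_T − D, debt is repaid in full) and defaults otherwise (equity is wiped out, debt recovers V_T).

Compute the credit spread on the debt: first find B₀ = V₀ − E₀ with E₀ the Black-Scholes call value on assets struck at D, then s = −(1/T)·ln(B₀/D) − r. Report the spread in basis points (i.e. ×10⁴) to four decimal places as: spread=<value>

spread=368.0130

d₁ = [ln(V₀/D) + (r + σ²/2)T] / (σ√T)
   = [ln(439.8833/195.8423) + (0.0224 + 0.5·0.4716²)·6.8966] / (0.4716·√6.8966)
   = [0.809200 + 0.921408] / 1.238487 = 1.397357
d₂ = d₁ − σ√T = 1.397357 − 1.238487 = 0.158871
N(d₁) = 0.918847,  N(d₂) = 0.563115,  e^(−rT) = 0.856857
E₀ = V₀·N(d₁) − D·e^(−rT)·N(d₂)
   = 439.8833·0.918847 − 195.8423·0.856857·0.563115 = 309.689765
B₀ = V₀ − E₀ = 439.8833 − 309.689765 = 130.193535
spread = −(1/T)·ln(B₀/D) − r = −(1/6.8966)·ln(130.193535/195.8423) − 0.0224 = 0.03680130
in basis points: 0.03680130 × 10⁴ = 368.0130 bp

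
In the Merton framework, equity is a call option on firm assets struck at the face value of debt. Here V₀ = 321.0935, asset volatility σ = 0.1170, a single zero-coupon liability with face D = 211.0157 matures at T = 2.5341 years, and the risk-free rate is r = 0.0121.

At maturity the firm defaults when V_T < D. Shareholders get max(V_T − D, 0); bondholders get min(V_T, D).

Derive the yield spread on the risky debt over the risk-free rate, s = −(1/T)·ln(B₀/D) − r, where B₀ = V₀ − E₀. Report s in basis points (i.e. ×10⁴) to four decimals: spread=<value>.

spread=2.3601

d₁ = [ln(V₀/D) + (r + σ²/2)T] / (σ√T)
   = [ln(321.0935/211.0157) + (0.0121 + 0.5·0.1170²)·2.5341] / (0.1170·√2.5341)
   = [0.419800 + 0.048007] / 0.186251 = 2.511707
d₂ = d₁ − σ√T = 2.511707 − 0.186251 = 2.325457
N(d₁) = 0.993993,  N(d₂) = 0.989976,  e^(−rT) = 0.969803
E₀ = V₀·N(d₁) − D·e^(−rT)·N(d₂)
   = 321.0935·0.993993 − 211.0157·0.969803·0.989976 = 116.572254
B₀ = V₀ − E₀ = 321.0935 − 116.572254 = 204.521246
spread = −(1/T)·ln(B₀/D) − r = −(1/2.5341)·ln(204.521246/211.0157) − 0.0121 = 0.00023601
in basis points: 0.00023601 × 10⁴ = 2.3601 bp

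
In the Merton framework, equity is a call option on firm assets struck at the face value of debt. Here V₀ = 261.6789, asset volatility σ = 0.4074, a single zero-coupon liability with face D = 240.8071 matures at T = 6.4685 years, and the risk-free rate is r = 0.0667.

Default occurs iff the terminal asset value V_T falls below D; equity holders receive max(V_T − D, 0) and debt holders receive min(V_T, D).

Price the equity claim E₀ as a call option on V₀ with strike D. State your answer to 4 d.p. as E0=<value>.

d₁ = [ln(V₀/D) + (r + σ²/2)T] / (σ√T)
   = [ln(261.6789/240.8071) + (0.0667 + 0.5·0.4074²)·6.4685] / (0.4074·√6.4685)
   = [0.083122 + 0.968253] / 1.036150 = 1.014693
d₂ = d₁ − σ√T = 1.014693 − 1.036150 = -0.021457
N(d₁) = 0.844874,  N(d₂) = 0.491440,  e^(−rT) = 0.649567
E₀ = V₀·N(d₁) − D·e^(−rT)·N(d₂)
   = 261.6789·0.844874 − 240.8071·0.649567·0.491440 = 144.214374

E0=144.2144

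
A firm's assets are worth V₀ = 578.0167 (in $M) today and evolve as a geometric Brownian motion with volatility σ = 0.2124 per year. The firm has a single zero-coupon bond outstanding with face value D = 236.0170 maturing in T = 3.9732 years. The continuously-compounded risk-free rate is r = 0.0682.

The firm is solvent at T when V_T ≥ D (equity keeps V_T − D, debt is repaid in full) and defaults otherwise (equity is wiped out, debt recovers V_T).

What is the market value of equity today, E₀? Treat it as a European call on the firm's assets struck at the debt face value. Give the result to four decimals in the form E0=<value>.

E0=398.1395

d₁ = [ln(V₀/D) + (r + σ²/2)T] / (σ√T)
   = [ln(578.0167/236.0170) + (0.0682 + 0.5·0.2124²)·3.9732] / (0.2124·√3.9732)
   = [0.895699 + 0.360595] / 0.423375 = 2.967335
d₂ = d₁ − σ√T = 2.967335 − 0.423375 = 2.543961
N(d₁) = 0.998498,  N(d₂) = 0.994520,  e^(−rT) = 0.762638
E₀ = V₀·N(d₁) − D·e^(−rT)·N(d₂)
   = 578.0167·0.998498 − 236.0170·0.762638·0.994520 = 398.139490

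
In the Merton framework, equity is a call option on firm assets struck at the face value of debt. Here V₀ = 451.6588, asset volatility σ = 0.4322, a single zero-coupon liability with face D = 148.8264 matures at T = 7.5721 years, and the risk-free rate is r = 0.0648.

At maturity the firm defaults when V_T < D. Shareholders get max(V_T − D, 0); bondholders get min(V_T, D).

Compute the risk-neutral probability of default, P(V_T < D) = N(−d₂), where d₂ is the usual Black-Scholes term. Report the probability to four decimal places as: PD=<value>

PD=0.2262

d₁ = [ln(V₀/D) + (r + σ²/2)T] / (σ√T)
   = [ln(451.6588/148.8264) + (0.0648 + 0.5·0.4322²)·7.5721] / (0.4322·√7.5721)
   = [1.110147 + 1.197894] / 1.189304 = 1.940665
d₂ = d₁ − σ√T = 1.940665 − 1.189304 = 0.751361
risk-neutral PD = N(−d₂) = N(-0.751361) = 0.226218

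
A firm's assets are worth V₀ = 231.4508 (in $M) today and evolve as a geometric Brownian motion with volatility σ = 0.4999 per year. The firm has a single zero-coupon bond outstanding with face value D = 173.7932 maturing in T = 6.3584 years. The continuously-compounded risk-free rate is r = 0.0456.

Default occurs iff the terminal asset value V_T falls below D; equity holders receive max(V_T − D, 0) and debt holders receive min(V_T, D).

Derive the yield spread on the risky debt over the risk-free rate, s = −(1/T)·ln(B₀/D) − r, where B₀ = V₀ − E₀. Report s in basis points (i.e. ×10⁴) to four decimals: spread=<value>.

spread=612.0218

d₁ = [ln(V₀/D) + (r + σ²/2)T] / (σ√T)
   = [ln(231.4508/173.7932) + (0.0456 + 0.5·0.4999²)·6.3584] / (0.4999·√6.3584)
   = [0.286501 + 1.084425] / 1.260541 = 1.087570
d₂ = d₁ − σ√T = 1.087570 − 1.260541 = -0.172972
N(d₁) = 0.861607,  N(d₂) = 0.431337,  e^(−rT) = 0.748306
E₀ = V₀·N(d₁) − D·e^(−rT)·N(d₂)
   = 231.4508·0.861607 − 173.7932·0.748306·0.431337 = 143.324141
B₀ = V₀ − E₀ = 231.4508 − 143.324141 = 88.126659
spread = −(1/T)·ln(B₀/D) − r = −(1/6.3584)·ln(88.126659/173.7932) − 0.0456 = 0.06120218
in basis points: 0.06120218 × 10⁴ = 612.0218 bp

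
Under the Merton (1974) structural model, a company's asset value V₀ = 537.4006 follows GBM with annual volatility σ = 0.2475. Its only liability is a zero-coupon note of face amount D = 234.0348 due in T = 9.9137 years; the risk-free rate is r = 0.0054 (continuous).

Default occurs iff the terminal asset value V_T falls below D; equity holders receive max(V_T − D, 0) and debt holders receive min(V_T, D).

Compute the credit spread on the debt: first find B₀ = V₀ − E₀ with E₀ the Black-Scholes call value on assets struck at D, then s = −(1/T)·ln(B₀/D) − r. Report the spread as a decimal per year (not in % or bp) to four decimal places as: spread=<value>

d₁ = [ln(V₀/D) + (r + σ²/2)T] / (σ√T)
   = [ln(537.4006/234.0348) + (0.0054 + 0.5·0.2475²)·9.9137] / (0.2475·√9.9137)
   = [0.831274 + 0.357172] / 0.779279 = 1.525058
d₂ = d₁ − σ√T = 1.525058 − 0.779279 = 0.745779
N(d₁) = 0.936378,  N(d₂) = 0.772099,  e^(−rT) = 0.947874
E₀ = V₀·N(d₁) − D·e^(−rT)·N(d₂)
   = 537.4006·0.936378 − 234.0348·0.947874·0.772099 = 331.930904
B₀ = V₀ − E₀ = 537.4006 − 331.930904 = 205.469696
spread = −(1/T)·ln(B₀/D) − r = −(1/9.9137)·ln(205.469696/234.0348) − 0.0054 = 0.00773044

spread=0.0077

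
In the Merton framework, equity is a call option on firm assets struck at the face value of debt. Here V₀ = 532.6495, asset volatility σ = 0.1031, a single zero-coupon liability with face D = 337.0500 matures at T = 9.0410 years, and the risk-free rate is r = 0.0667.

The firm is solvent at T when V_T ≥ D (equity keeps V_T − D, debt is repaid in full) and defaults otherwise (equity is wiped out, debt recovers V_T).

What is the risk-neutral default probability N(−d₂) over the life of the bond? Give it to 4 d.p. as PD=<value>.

PD=0.0005

d₁ = [ln(V₀/D) + (r + σ²/2)T] / (σ√T)
   = [ln(532.6495/337.0500) + (0.0667 + 0.5·0.1031²)·9.0410] / (0.1031·√9.0410)
   = [0.457632 + 0.651086] / 0.310004 = 3.576467
d₂ = d₁ − σ√T = 3.576467 − 0.310004 = 3.266464
risk-neutral PD = N(−d₂) = N(-3.266464) = 0.000544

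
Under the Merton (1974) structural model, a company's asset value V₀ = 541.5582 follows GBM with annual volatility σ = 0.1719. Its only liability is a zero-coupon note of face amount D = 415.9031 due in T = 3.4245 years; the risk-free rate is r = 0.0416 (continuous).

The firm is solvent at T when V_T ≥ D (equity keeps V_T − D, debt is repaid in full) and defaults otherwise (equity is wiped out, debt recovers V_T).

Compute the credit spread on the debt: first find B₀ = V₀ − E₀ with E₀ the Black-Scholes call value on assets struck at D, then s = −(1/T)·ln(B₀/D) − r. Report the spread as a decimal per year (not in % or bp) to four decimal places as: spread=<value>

d₁ = [ln(V₀/D) + (r + σ²/2)T] / (σ√T)
   = [ln(541.5582/415.9031) + (0.0416 + 0.5·0.1719²)·3.4245] / (0.1719·√3.4245)
   = [0.263998 + 0.193056] / 0.318108 = 1.436788
d₂ = d₁ − σ√T = 1.436788 − 0.318108 = 1.118681
N(d₁) = 0.924611,  N(d₂) = 0.868362,  e^(−rT) = 0.867223
E₀ = V₀·N(d₁) − D·e^(−rT)·N(d₂)
   = 541.5582·0.924611 − 415.9031·0.867223·0.868362 = 187.529298
B₀ = V₀ − E₀ = 541.5582 − 187.529298 = 354.028902
spread = −(1/T)·ln(B₀/D) − r = −(1/3.4245)·ln(354.028902/415.9031) − 0.0416 = 0.00543570

spread=0.0054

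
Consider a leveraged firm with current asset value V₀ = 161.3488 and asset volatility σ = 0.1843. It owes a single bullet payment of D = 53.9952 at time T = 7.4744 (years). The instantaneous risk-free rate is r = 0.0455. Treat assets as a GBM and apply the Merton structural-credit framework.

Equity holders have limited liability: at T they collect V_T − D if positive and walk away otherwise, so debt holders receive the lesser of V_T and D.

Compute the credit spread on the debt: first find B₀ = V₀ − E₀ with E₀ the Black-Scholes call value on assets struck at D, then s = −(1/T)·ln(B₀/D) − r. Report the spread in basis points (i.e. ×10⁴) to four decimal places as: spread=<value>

d₁ = [ln(V₀/D) + (r + σ²/2)T] / (σ√T)
   = [ln(161.3488/53.9952) + (0.0455 + 0.5·0.1843²)·7.4744] / (0.1843·√7.4744)
   = [1.094673 + 0.467025] / 0.503864 = 3.099442
d₂ = d₁ − σ√T = 3.099442 − 0.503864 = 2.595578
N(d₁) = 0.999031,  N(d₂) = 0.995278,  e^(−rT) = 0.711710
E₀ = V₀·N(d₁) − D·e^(−rT)·N(d₂)
   = 161.3488·0.999031 − 53.9952·0.711710·0.995278 = 122.944923
B₀ = V₀ − E₀ = 161.3488 − 122.944923 = 38.403877
spread = −(1/T)·ln(B₀/D) − r = −(1/7.4744)·ln(38.403877/53.9952) − 0.0455 = 0.00008717
in basis points: 0.00008717 × 10⁴ = 0.8717 bp

spread=0.8717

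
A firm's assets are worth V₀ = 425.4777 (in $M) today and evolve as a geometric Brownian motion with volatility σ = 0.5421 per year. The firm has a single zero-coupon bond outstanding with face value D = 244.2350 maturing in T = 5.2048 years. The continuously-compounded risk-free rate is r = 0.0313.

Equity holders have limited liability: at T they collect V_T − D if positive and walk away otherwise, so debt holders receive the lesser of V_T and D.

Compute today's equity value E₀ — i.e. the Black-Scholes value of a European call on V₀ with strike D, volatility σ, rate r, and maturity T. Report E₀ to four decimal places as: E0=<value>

E0=275.8006

d₁ = [ln(V₀/D) + (r + σ²/2)T] / (σ√T)
   = [ln(425.4777/244.2350) + (0.0313 + 0.5·0.5421²)·5.2048] / (0.5421·√5.2048)
   = [0.555082 + 0.927684] / 1.236749 = 1.198922
d₂ = d₁ − σ√T = 1.198922 − 1.236749 = -0.037826
N(d₁) = 0.884721,  N(d₂) = 0.484913,  e^(−rT) = 0.849667
E₀ = V₀·N(d₁) − D·e^(−rT)·N(d₂)
   = 425.4777·0.884721 − 244.2350·0.849667·0.484913 = 275.800572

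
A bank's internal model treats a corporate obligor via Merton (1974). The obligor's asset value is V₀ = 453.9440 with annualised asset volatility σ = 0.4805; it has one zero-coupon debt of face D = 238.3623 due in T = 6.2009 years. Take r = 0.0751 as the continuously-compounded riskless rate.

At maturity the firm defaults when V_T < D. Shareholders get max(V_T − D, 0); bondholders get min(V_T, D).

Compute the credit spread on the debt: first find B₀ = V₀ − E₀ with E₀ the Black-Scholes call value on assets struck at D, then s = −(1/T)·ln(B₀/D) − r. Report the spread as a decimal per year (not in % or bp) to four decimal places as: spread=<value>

d₁ = [ln(V₀/D) + (r + σ²/2)T] / (σ√T)
   = [ln(453.9440/238.3623) + (0.0751 + 0.5·0.4805²)·6.2009] / (0.4805·√6.2009)
   = [0.644182 + 1.181520] / 1.196522 = 1.525841
d₂ = d₁ − σ√T = 1.525841 − 1.196522 = 0.329319
N(d₁) = 0.936475,  N(d₂) = 0.629043,  e^(−rT) = 0.627703
E₀ = V₀·N(d₁) − D·e^(−rT)·N(d₂)
   = 453.9440·0.936475 − 238.3623·0.627703·0.629043 = 330.989456
B₀ = V₀ − E₀ = 453.9440 − 330.989456 = 122.954544
spread = −(1/T)·ln(B₀/D) − r = −(1/6.2009)·ln(122.954544/238.3623) − 0.0751 = 0.03165500

spread=0.0317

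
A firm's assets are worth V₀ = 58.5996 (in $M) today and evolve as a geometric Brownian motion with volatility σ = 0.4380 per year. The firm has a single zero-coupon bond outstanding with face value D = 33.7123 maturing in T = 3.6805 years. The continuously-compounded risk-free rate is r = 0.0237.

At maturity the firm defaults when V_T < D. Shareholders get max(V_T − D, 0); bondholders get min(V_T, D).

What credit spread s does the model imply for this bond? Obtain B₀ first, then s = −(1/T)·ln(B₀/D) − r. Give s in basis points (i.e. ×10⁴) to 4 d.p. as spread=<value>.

spread=414.0082

d₁ = [ln(V₀/D) + (r + σ²/2)T] / (σ√T)
   = [ln(58.5996/33.7123) + (0.0237 + 0.5·0.4380²)·3.6805] / (0.4380·√3.6805)
   = [0.552865 + 0.440269] / 0.840287 = 1.181899
d₂ = d₁ − σ√T = 1.181899 − 0.840287 = 0.341612
N(d₁) = 0.881377,  N(d₂) = 0.633679,  e^(−rT) = 0.916468
E₀ = V₀·N(d₁) − D·e^(−rT)·N(d₂)
   = 58.5996·0.881377 − 33.7123·0.916468·0.633679 = 32.070051
B₀ = V₀ − E₀ = 58.5996 − 32.070051 = 26.529549
spread = −(1/T)·ln(B₀/D) − r = −(1/3.6805)·ln(26.529549/33.7123) − 0.0237 = 0.04140082
in basis points: 0.04140082 × 10⁴ = 414.0082 bp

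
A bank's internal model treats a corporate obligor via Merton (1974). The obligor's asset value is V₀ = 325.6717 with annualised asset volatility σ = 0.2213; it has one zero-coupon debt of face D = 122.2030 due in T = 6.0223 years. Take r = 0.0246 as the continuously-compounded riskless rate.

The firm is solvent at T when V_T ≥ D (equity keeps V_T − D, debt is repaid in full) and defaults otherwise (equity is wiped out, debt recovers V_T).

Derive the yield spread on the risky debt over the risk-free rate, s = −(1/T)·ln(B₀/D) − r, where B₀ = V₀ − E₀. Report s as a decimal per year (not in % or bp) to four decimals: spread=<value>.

d₁ = [ln(V₀/D) + (r + σ²/2)T] / (σ√T)
   = [ln(325.6717/122.2030) + (0.0246 + 0.5·0.2213²)·6.0223] / (0.2213·√6.0223)
   = [0.980206 + 0.295616] / 0.543078 = 2.349240
d₂ = d₁ − σ√T = 2.349240 − 0.543078 = 1.806162
N(d₁) = 0.990594,  N(d₂) = 0.964553,  e^(−rT) = 0.862303
E₀ = V₀·N(d₁) − D·e^(−rT)·N(d₂)
   = 325.6717·0.990594 − 122.2030·0.862303·0.964553 = 220.967674
B₀ = V₀ − E₀ = 325.6717 − 220.967674 = 104.704026
spread = −(1/T)·ln(B₀/D) − r = −(1/6.0223)·ln(104.704026/122.2030) − 0.0246 = 0.00106229

spread=0.0011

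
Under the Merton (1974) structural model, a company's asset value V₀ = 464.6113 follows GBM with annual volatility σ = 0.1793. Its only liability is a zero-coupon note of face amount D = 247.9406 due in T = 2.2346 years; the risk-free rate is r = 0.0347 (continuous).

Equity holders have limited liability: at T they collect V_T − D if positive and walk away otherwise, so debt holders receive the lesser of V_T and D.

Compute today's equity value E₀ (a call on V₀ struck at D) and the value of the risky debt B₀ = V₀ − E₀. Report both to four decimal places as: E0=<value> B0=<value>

E0=235.2843 B0=229.3270

d₁ = [ln(V₀/D) + (r + σ²/2)T] / (σ√T)
   = [ln(464.6113/247.9406) + (0.0347 + 0.5·0.1793²)·2.2346] / (0.1793·√2.2346)
   = [0.628012 + 0.113460] / 0.268028 = 2.766398
d₂ = d₁ − σ√T = 2.766398 − 0.268028 = 2.498370
N(d₁) = 0.997166,  N(d₂) = 0.993762,  e^(−rT) = 0.925389
E₀ = V₀·N(d₁) − D·e^(−rT)·N(d₂)
   = 464.6113·0.997166 − 247.9406·0.925389·0.993762 = 235.284320
B₀ = V₀ − E₀ = 464.6113 − 235.284320 = 229.326980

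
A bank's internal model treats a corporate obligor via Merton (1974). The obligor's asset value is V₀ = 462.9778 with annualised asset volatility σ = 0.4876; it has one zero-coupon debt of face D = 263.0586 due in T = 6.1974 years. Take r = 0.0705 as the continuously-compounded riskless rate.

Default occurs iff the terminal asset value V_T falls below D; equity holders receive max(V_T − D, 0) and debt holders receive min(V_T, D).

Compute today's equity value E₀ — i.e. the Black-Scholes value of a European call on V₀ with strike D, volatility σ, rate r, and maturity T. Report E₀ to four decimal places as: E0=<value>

E0=328.1141

d₁ = [ln(V₀/D) + (r + σ²/2)T] / (σ√T)
   = [ln(462.9778/263.0586) + (0.0705 + 0.5·0.4876²)·6.1974] / (0.4876·√6.1974)
   = [0.565302 + 1.173644] / 1.213860 = 1.432576
d₂ = d₁ − σ√T = 1.432576 − 1.213860 = 0.218717
N(d₁) = 0.924011,  N(d₂) = 0.586565,  e^(−rT) = 0.646025
E₀ = V₀·N(d₁) − D·e^(−rT)·N(d₂)
   = 462.9778·0.924011 − 263.0586·0.646025·0.586565 = 328.114101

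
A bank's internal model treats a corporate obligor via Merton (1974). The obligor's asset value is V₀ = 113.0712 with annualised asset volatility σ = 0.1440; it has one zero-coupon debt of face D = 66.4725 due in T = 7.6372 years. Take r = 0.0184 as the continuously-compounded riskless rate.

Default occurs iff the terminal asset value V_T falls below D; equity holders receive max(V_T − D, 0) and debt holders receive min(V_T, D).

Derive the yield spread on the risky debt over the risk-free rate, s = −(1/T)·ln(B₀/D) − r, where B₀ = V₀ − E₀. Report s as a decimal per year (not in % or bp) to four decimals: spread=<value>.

spread=0.0014

d₁ = [ln(V₀/D) + (r + σ²/2)T] / (σ√T)
   = [ln(113.0712/66.4725) + (0.0184 + 0.5·0.1440²)·7.6372] / (0.1440·√7.6372)
   = [0.531229 + 0.219707] / 0.397951 = 1.887007
d₂ = d₁ − σ√T = 1.887007 − 0.397951 = 1.489056
N(d₁) = 0.970420,  N(d₂) = 0.931764,  e^(−rT) = 0.868902
E₀ = V₀·N(d₁) − D·e^(−rT)·N(d₂)
   = 113.0712·0.970420 − 66.4725·0.868902·0.931764 = 55.909675
B₀ = V₀ − E₀ = 113.0712 − 55.909675 = 57.161525
spread = −(1/T)·ln(B₀/D) − r = −(1/7.6372)·ln(57.161525/66.4725) − 0.0184 = 0.00135951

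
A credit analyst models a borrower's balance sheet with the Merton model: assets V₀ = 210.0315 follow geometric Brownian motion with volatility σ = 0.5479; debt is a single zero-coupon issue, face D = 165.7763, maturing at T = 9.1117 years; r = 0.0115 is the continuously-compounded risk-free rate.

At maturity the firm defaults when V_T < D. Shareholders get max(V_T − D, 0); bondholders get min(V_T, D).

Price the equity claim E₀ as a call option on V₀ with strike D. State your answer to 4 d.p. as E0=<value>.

d₁ = [ln(V₀/D) + (r + σ²/2)T] / (σ√T)
   = [ln(210.0315/165.7763) + (0.0115 + 0.5·0.5479²)·9.1117] / (0.5479·√9.1117)
   = [0.236618 + 1.472425] / 1.653869 = 1.033361
d₂ = d₁ − σ√T = 1.033361 − 1.653869 = -0.620508
N(d₁) = 0.849283,  N(d₂) = 0.267462,  e^(−rT) = 0.900519
E₀ = V₀·N(d₁) − D·e^(−rT)·N(d₂)
   = 210.0315·0.849283 − 165.7763·0.900519·0.267462 = 138.448140

E0=138.4481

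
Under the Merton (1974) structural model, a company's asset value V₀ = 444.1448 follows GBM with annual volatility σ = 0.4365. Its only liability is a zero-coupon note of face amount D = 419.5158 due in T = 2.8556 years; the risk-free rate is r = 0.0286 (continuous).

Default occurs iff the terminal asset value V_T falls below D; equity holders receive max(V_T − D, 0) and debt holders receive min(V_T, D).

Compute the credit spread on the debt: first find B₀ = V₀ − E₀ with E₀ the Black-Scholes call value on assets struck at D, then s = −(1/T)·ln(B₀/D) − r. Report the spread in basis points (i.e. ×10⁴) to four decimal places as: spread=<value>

spread=960.7481

d₁ = [ln(V₀/D) + (r + σ²/2)T] / (σ√T)
   = [ln(444.1448/419.5158) + (0.0286 + 0.5·0.4365²)·2.8556] / (0.4365·√2.8556)
   = [0.057049 + 0.353712] / 0.737620 = 0.556874
d₂ = d₁ − σ√T = 0.556874 − 0.737620 = -0.180747
N(d₁) = 0.711193,  N(d₂) = 0.428283,  e^(−rT) = 0.921576
E₀ = V₀·N(d₁) − D·e^(−rT)·N(d₂)
   = 444.1448·0.711193 − 419.5158·0.921576·0.428283 = 150.291753
B₀ = V₀ − E₀ = 444.1448 − 150.291753 = 293.853047
spread = −(1/T)·ln(B₀/D) − r = −(1/2.8556)·ln(293.853047/419.5158) − 0.0286 = 0.09607481
in basis points: 0.09607481 × 10⁴ = 960.7481 bp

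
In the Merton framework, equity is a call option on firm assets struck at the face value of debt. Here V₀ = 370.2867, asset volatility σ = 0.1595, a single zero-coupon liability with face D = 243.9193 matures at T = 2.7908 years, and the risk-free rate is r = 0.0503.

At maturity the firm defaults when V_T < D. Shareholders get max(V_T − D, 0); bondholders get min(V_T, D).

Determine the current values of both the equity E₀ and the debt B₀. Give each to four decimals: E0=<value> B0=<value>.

d₁ = [ln(V₀/D) + (r + σ²/2)T] / (σ√T)
   = [ln(370.2867/243.9193) + (0.0503 + 0.5·0.1595²)·2.7908] / (0.1595·√2.7908)
   = [0.417440 + 0.175877] / 0.266456 = 2.226699
d₂ = d₁ − σ√T = 2.226699 − 0.266456 = 1.960243
N(d₁) = 0.987016,  N(d₂) = 0.975016,  e^(−rT) = 0.869030
E₀ = V₀·N(d₁) − D·e^(−rT)·N(d₂)
   = 370.2867·0.987016 − 243.9193·0.869030·0.975016 = 158.801609
B₀ = V₀ − E₀ = 370.2867 − 158.801609 = 211.485091

E0=158.8016 B0=211.4851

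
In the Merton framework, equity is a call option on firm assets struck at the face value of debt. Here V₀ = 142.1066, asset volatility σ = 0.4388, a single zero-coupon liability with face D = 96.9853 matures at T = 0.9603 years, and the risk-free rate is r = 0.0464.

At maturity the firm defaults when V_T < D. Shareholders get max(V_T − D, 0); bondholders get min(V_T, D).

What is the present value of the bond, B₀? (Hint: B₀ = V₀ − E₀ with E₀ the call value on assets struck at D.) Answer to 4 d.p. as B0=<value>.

B0=88.6433

d₁ = [ln(V₀/D) + (r + σ²/2)T] / (σ√T)
   = [ln(142.1066/96.9853) + (0.0464 + 0.5·0.4388²)·0.9603] / (0.4388·√0.9603)
   = [0.382018 + 0.137009] / 0.430002 = 1.207034
d₂ = d₁ − σ√T = 1.207034 − 0.430002 = 0.777033
N(d₁) = 0.886291,  N(d₂) = 0.781430,  e^(−rT) = 0.956420
E₀ = V₀·N(d₁) − D·e^(−rT)·N(d₂)
   = 142.1066·0.886291 − 96.9853·0.956420·0.781430 = 53.463279
B₀ = V₀ − E₀ = 142.1066 − 53.463279 = 88.643321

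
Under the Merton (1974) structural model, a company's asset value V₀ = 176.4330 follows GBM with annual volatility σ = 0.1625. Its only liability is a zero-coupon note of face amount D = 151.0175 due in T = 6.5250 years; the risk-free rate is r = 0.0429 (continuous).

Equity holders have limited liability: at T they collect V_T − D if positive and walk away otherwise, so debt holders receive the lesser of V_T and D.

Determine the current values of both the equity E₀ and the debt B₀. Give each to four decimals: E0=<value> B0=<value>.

E0=66.6920 B0=109.7410

d₁ = [ln(V₀/D) + (r + σ²/2)T] / (σ√T)
   = [ln(176.4330/151.0175) + (0.0429 + 0.5·0.1625²)·6.5250] / (0.1625·√6.5250)
   = [0.155545 + 0.366073] / 0.415091 = 1.256635
d₂ = d₁ − σ√T = 1.256635 − 0.415091 = 0.841544
N(d₁) = 0.895557,  N(d₂) = 0.799978,  e^(−rT) = 0.755842
E₀ = V₀·N(d₁) − D·e^(−rT)·N(d₂)
   = 176.4330·0.895557 − 151.0175·0.755842·0.799978 = 66.691967
B₀ = V₀ − E₀ = 176.4330 − 66.691967 = 109.741033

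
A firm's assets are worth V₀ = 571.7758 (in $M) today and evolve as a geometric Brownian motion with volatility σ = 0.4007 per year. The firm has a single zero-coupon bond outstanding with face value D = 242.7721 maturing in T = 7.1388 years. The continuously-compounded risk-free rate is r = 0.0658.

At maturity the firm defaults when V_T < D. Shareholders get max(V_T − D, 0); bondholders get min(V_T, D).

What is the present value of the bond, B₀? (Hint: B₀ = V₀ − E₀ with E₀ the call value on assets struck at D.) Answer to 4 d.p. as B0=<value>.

d₁ = [ln(V₀/D) + (r + σ²/2)T] / (σ√T)
   = [ln(571.7758/242.7721) + (0.0658 + 0.5·0.4007²)·7.1388] / (0.4007·√7.1388)
   = [0.856624 + 1.042838] / 1.070612 = 1.774184
d₂ = d₁ − σ√T = 1.774184 − 1.070612 = 0.703572
N(d₁) = 0.961984,  N(d₂) = 0.759150,  e^(−rT) = 0.625169
E₀ = V₀·N(d₁) − D·e^(−rT)·N(d₂)
   = 571.7758·0.961984 − 242.7721·0.625169·0.759150 = 434.819950
B₀ = V₀ − E₀ = 571.7758 − 434.819950 = 136.955850

B0=136.9558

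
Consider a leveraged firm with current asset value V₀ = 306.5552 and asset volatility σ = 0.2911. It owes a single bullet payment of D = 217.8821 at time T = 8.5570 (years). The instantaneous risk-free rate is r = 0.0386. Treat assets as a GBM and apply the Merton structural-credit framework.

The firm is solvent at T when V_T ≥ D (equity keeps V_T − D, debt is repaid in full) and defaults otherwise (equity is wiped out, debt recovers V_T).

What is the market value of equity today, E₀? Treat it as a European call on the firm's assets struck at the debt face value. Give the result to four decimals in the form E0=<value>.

d₁ = [ln(V₀/D) + (r + σ²/2)T] / (σ√T)
   = [ln(306.5552/217.8821) + (0.0386 + 0.5·0.2911²)·8.5570] / (0.2911·√8.5570)
   = [0.341444 + 0.692857] / 0.851536 = 1.214630
d₂ = d₁ − σ√T = 1.214630 − 0.851536 = 0.363094
N(d₁) = 0.887746,  N(d₂) = 0.641733,  e^(−rT) = 0.718708
E₀ = V₀·N(d₁) − D·e^(−rT)·N(d₂)
   = 306.5552·0.887746 − 217.8821·0.718708·0.641733 = 171.652038

E0=171.6520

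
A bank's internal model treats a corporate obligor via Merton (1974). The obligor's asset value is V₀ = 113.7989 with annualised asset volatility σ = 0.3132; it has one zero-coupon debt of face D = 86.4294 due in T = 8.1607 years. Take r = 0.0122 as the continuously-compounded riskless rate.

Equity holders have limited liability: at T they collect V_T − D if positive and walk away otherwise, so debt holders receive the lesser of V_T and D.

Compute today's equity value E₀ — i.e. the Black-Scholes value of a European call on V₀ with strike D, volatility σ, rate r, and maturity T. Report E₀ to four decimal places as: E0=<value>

d₁ = [ln(V₀/D) + (r + σ²/2)T] / (σ√T)
   = [ln(113.7989/86.4294) + (0.0122 + 0.5·0.3132²)·8.1607] / (0.3132·√8.1607)
   = [0.275105 + 0.499819] / 0.894717 = 0.866112
d₂ = d₁ − σ√T = 0.866112 − 0.894717 = -0.028605
N(d₁) = 0.806786,  N(d₂) = 0.488590,  e^(−rT) = 0.905235
E₀ = V₀·N(d₁) − D·e^(−rT)·N(d₂)
   = 113.7989·0.806786 − 86.4294·0.905235·0.488590 = 53.584558

E0=53.5846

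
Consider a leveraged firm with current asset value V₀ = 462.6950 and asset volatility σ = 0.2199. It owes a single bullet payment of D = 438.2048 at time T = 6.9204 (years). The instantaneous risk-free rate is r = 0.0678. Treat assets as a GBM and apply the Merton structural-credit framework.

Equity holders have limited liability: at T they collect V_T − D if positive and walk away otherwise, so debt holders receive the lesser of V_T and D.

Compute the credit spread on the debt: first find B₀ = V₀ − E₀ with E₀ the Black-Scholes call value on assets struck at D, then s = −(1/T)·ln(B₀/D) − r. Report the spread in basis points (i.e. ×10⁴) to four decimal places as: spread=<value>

spread=109.3583

d₁ = [ln(V₀/D) + (r + σ²/2)T] / (σ√T)
   = [ln(462.6950/438.2048) + (0.0678 + 0.5·0.2199²)·6.9204] / (0.2199·√6.9204)
   = [0.054382 + 0.636525] / 0.578483 = 1.194341
d₂ = d₁ − σ√T = 1.194341 − 0.578483 = 0.615858
N(d₁) = 0.883828,  N(d₂) = 0.731006,  e^(−rT) = 0.625501
E₀ = V₀·N(d₁) − D·e^(−rT)·N(d₂)
   = 462.6950·0.883828 − 438.2048·0.625501·0.731006 = 208.575925
B₀ = V₀ − E₀ = 462.6950 − 208.575925 = 254.119075
spread = −(1/T)·ln(B₀/D) − r = −(1/6.9204)·ln(254.119075/438.2048) − 0.0678 = 0.01093583
in basis points: 0.01093583 × 10⁴ = 109.3583 bp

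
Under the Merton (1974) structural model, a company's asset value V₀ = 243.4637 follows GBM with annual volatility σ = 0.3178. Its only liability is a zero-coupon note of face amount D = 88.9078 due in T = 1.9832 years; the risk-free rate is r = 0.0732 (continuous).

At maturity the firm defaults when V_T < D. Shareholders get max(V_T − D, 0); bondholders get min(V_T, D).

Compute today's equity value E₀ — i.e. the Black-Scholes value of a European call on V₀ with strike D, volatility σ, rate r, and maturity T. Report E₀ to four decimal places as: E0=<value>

E0=166.6645

d₁ = [ln(V₀/D) + (r + σ²/2)T] / (σ√T)
   = [ln(243.4637/88.9078) + (0.0732 + 0.5·0.3178²)·1.9832] / (0.3178·√1.9832)
   = [1.007368 + 0.245319] / 0.447545 = 2.799016
d₂ = d₁ − σ√T = 2.799016 − 0.447545 = 2.351470
N(d₁) = 0.997437,  N(d₂) = 0.990650,  e^(−rT) = 0.864875
E₀ = V₀·N(d₁) − D·e^(−rT)·N(d₂)
   = 243.4637·0.997437 − 88.9078·0.864875·0.990650 = 166.664518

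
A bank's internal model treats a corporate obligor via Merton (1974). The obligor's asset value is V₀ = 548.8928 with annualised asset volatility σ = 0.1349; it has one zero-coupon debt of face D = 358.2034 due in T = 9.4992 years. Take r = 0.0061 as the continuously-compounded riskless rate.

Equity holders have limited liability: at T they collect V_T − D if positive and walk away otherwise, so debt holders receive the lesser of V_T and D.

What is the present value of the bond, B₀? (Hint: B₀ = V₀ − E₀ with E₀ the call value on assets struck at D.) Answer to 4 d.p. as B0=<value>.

B0=327.4204

d₁ = [ln(V₀/D) + (r + σ²/2)T] / (σ√T)
   = [ln(548.8928/358.2034) + (0.0061 + 0.5·0.1349²)·9.4992] / (0.1349·√9.4992)
   = [0.426802 + 0.144378] / 0.415772 = 1.373782
d₂ = d₁ − σ√T = 1.373782 − 0.415772 = 0.958010
N(d₁) = 0.915245,  N(d₂) = 0.830971,  e^(−rT) = 0.943702
E₀ = V₀·N(d₁) − D·e^(−rT)·N(d₂)
   = 548.8928·0.915245 − 358.2034·0.943702·0.830971 = 221.472448
B₀ = V₀ − E₀ = 548.8928 − 221.472448 = 327.420352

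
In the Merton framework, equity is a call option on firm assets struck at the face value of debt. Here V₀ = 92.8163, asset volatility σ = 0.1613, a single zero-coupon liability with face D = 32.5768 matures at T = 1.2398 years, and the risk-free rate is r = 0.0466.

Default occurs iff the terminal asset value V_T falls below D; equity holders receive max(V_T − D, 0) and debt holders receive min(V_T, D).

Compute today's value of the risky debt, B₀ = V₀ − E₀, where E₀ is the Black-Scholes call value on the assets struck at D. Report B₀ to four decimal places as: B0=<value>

d₁ = [ln(V₀/D) + (r + σ²/2)T] / (σ√T)
   = [ln(92.8163/32.5768) + (0.0466 + 0.5·0.1613²)·1.2398] / (0.1613·√1.2398)
   = [1.047022 + 0.073903] / 0.179602 = 6.241175
d₂ = d₁ − σ√T = 6.241175 − 0.179602 = 6.061573
N(d₁) = 1.000000,  N(d₂) = 1.000000,  e^(−rT) = 0.943863
E₀ = V₀·N(d₁) − D·e^(−rT)·N(d₂)
   = 92.8163·1.000000 − 32.5768·0.943863·1.000000 = 62.068277
B₀ = V₀ − E₀ = 92.8163 − 62.068277 = 30.748023

B0=30.7480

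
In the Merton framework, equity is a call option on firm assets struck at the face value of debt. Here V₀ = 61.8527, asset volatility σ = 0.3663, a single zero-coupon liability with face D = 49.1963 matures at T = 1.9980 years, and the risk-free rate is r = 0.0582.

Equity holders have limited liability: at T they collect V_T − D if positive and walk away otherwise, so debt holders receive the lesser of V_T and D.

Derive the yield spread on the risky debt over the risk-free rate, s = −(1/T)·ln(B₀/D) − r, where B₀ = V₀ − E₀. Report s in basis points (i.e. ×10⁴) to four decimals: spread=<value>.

d₁ = [ln(V₀/D) + (r + σ²/2)T] / (σ√T)
   = [ln(61.8527/49.1963) + (0.0582 + 0.5·0.3663²)·1.9980] / (0.3663·√1.9980)
   = [0.228937 + 0.250325] / 0.517767 = 0.925633
d₂ = d₁ − σ√T = 0.925633 − 0.517767 = 0.407865
N(d₁) = 0.822682,  N(d₂) = 0.658314,  e^(−rT) = 0.890223
E₀ = V₀·N(d₁) − D·e^(−rT)·N(d₂)
   = 61.8527·0.822682 − 49.1963·0.890223·0.658314 = 22.053788
B₀ = V₀ − E₀ = 61.8527 − 22.053788 = 39.798912
spread = −(1/T)·ln(B₀/D) − r = −(1/1.9980)·ln(39.798912/49.1963) − 0.0582 = 0.04789552
in basis points: 0.04789552 × 10⁴ = 478.9552 bp

spread=478.9552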